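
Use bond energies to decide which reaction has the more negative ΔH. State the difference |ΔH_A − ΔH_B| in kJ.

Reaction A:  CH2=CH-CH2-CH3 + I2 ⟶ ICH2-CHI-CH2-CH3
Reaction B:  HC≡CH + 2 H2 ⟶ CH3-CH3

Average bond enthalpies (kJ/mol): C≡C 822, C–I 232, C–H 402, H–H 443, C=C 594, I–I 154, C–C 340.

Reaction A:
  Bonds broken (reactants):
    C–C: 2 × 340 = 680
    C–H: 8 × 402 = 3216
    C=C: 1 × 594 = 594
    I–I: 1 × 154 = 154
    Σ(broken) = 4644 kJ
  Bonds formed (products):
    C–C: 3 × 340 = 1020
    C–H: 8 × 402 = 3216
    C–I: 2 × 232 = 464
    Σ(formed) = 4700 kJ
  ΔH_A = 4644 − 4700 = −56 kJ
Reaction B:
  Bonds broken (reactants):
    C≡C: 1 × 822 = 822
    C–H: 2 × 402 = 804
    H–H: 2 × 443 = 886
    Σ(broken) = 2512 kJ
  Bonds formed (products):
    C–C: 1 × 340 = 340
    C–H: 6 × 402 = 2412
    Σ(formed) = 2752 kJ
  ΔH_B = 2512 − 2752 = −240 kJ
ΔH_A − ΔH_B = +184 kJ, so reaction B has the more negative ΔH; |ΔH_A − ΔH_B| = 184 kJ.

Reaction B, by 184 kJ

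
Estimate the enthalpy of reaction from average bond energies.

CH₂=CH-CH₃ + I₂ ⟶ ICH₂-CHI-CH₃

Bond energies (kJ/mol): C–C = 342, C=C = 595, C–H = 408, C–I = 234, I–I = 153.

Bonds broken (reactants):
  C–C: 1 × 342 = 342
  C–H: 6 × 408 = 2448
  C=C: 1 × 595 = 595
  I–I: 1 × 153 = 153
  Σ(broken) = 3538 kJ
Bonds formed (products):
  C–C: 2 × 342 = 684
  C–H: 6 × 408 = 2448
  C–I: 2 × 234 = 468
  Σ(formed) = 3600 kJ
ΔH = Σ(broken) − Σ(formed) = 3538 − 3600 = −62 kJ

ΔH ≈ −62 kJ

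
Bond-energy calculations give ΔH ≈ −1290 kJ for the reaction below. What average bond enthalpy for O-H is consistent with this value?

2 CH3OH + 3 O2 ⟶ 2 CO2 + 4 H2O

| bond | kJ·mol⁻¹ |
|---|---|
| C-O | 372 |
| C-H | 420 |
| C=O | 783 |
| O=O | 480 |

D(O-H) ≈ 477 kJ/mol

Let D be the O-H bond energy.
Σ(broken) = 6×420 + 2×372 + 2×D + 3×480 = 4704 + 2D
Σ(formed) = 4×783 + 8×D = 3132 + 8D
ΔH = Σ(broken) − Σ(formed) = (4704 + 2D) − (3132 + 8D) = +1572 − 6D
Setting this equal to −1290 kJ gives 6D = 2862, so D = 477 kJ/mol.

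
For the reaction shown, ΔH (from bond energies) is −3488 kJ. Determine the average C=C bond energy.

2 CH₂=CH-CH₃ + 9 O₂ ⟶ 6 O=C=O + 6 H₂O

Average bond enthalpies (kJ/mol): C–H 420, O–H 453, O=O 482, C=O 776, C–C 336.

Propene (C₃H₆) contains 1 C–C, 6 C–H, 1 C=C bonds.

Let D be the C=C bond energy.
Σ(broken) = 2×336 + 12×420 + 2×D + 9×482 = 10050 + 2D
Σ(formed) = 12×776 + 12×453 = 14748
ΔH = Σ(broken) − Σ(formed) = (10050 + 2D) − (14748) = −4698 + 2D
Setting this equal to −3488 kJ gives 2D = 1210, so D = 605 kJ/mol.

D(C=C) ≈ 605 kJ/mol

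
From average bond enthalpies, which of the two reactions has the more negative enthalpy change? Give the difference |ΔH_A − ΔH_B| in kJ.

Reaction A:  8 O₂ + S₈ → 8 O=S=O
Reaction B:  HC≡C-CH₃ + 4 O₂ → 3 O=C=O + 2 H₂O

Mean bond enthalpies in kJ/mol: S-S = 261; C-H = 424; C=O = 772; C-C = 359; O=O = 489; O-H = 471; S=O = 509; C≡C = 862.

Reaction A:
  Bonds broken (reactants):
    O=O: 8 × 489 = 3912
    S-S: 8 × 261 = 2088
    Σ(broken) = 6000 kJ
  Bonds formed (products):
    S=O: 16 × 509 = 8144
    Σ(formed) = 8144 kJ
  ΔH_A = 6000 − 8144 = −2144 kJ
Reaction B:
  Bonds broken (reactants):
    C≡C: 1 × 862 = 862
    C-C: 1 × 359 = 359
    C-H: 4 × 424 = 1696
    O=O: 4 × 489 = 1956
    Σ(broken) = 4873 kJ
  Bonds formed (products):
    C=O: 6 × 772 = 4632
    O-H: 4 × 471 = 1884
    Σ(formed) = 6516 kJ
  ΔH_B = 4873 − 6516 = −1643 kJ
ΔH_A − ΔH_B = −501 kJ, so reaction A has the more negative ΔH; |ΔH_A − ΔH_B| = 501 kJ.

Reaction A, by 501 kJ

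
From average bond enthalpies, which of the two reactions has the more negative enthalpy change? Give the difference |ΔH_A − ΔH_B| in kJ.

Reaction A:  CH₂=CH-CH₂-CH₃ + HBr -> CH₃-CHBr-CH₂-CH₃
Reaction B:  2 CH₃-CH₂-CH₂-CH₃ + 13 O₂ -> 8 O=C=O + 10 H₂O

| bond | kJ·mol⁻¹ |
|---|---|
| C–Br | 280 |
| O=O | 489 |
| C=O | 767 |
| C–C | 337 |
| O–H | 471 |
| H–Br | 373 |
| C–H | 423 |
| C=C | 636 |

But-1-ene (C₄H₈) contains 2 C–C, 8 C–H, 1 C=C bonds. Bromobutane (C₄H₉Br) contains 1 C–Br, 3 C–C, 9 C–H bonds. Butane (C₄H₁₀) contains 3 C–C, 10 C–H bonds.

Reaction B, by 4822 kJ

Reaction A:
  Bonds broken (reactants):
    C–C: 2 × 337 = 674
    C–H: 8 × 423 = 3384
    C=C: 1 × 636 = 636
    H–Br: 1 × 373 = 373
    Σ(broken) = 5067 kJ
  Bonds formed (products):
    C–Br: 1 × 280 = 280
    C–C: 3 × 337 = 1011
    C–H: 9 × 423 = 3807
    Σ(formed) = 5098 kJ
  ΔH_A = 5067 − 5098 = −31 kJ
Reaction B:
  Bonds broken (reactants):
    C–C: 6 × 337 = 2022
    C–H: 20 × 423 = 8460
    O=O: 13 × 489 = 6357
    Σ(broken) = 16839 kJ
  Bonds formed (products):
    C=O: 16 × 767 = 12272
    O–H: 20 × 471 = 9420
    Σ(formed) = 21692 kJ
  ΔH_B = 16839 − 21692 = −4853 kJ
ΔH_A − ΔH_B = +4822 kJ, so reaction B has the more negative ΔH; |ΔH_A − ΔH_B| = 4822 kJ.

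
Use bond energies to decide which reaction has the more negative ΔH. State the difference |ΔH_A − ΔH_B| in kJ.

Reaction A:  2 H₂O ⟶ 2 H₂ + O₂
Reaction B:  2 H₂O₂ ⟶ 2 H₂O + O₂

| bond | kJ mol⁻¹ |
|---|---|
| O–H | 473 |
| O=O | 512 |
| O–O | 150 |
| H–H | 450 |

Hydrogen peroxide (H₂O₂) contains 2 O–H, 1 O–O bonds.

Reaction B, by 692 kJ

Reaction A:
  Bonds broken (reactants):
    O–H: 4 × 473 = 1892
    Σ(broken) = 1892 kJ
  Bonds formed (products):
    H–H: 2 × 450 = 900
    O=O: 1 × 512 = 512
    Σ(formed) = 1412 kJ
  ΔH_A = 1892 − 1412 = +480 kJ
Reaction B:
  Bonds broken (reactants):
    O–H: 4 × 473 = 1892
    O–O: 2 × 150 = 300
    Σ(broken) = 2192 kJ
  Bonds formed (products):
    O–H: 4 × 473 = 1892
    O=O: 1 × 512 = 512
    Σ(formed) = 2404 kJ
  ΔH_B = 2192 − 2404 = −212 kJ
ΔH_A − ΔH_B = +692 kJ, so reaction B has the more negative ΔH; |ΔH_A − ΔH_B| = 692 kJ.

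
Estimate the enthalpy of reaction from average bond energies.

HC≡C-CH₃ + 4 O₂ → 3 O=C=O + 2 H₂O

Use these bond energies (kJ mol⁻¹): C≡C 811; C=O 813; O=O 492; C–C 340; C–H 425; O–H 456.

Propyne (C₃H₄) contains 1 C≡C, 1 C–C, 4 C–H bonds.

Bonds broken (reactants):
  C≡C: 1 × 811 = 811
  C–C: 1 × 340 = 340
  C–H: 4 × 425 = 1700
  O=O: 4 × 492 = 1968
  Σ(broken) = 4819 kJ
Bonds formed (products):
  C=O: 6 × 813 = 4878
  O–H: 4 × 456 = 1824
  Σ(formed) = 6702 kJ
ΔH = Σ(broken) − Σ(formed) = 4819 − 6702 = −1883 kJ

ΔH ≈ −1883 kJ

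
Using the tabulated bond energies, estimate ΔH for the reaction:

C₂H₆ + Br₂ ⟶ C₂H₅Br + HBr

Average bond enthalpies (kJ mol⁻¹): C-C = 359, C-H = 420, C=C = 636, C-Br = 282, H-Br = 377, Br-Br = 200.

Bonds broken (reactants):
  Br-Br: 1 × 200 = 200
  C-C: 1 × 359 = 359
  C-H: 6 × 420 = 2520
  Σ(broken) = 3079 kJ
Bonds formed (products):
  C-Br: 1 × 282 = 282
  C-C: 1 × 359 = 359
  C-H: 5 × 420 = 2100
  H-Br: 1 × 377 = 377
  Σ(formed) = 3118 kJ
ΔH = Σ(broken) − Σ(formed) = 3079 − 3118 = −39 kJ

ΔH ≈ −39 kJ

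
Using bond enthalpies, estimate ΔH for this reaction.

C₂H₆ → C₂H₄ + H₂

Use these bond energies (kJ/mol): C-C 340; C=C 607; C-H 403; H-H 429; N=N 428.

Bonds broken (reactants):
  C-C: 1 × 340 = 340
  C-H: 6 × 403 = 2418
  Σ(broken) = 2758 kJ
Bonds formed (products):
  C-H: 4 × 403 = 1612
  C=C: 1 × 607 = 607
  H-H: 1 × 429 = 429
  Σ(formed) = 2648 kJ
ΔH = Σ(broken) − Σ(formed) = 2758 − 2648 = +110 kJ

ΔH ≈ +110 kJ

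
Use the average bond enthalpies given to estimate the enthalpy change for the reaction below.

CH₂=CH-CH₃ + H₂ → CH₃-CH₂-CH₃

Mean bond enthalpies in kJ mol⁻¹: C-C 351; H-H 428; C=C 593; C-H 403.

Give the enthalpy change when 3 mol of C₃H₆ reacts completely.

ΔH = −408 kJ

Bonds broken (reactants):
  C-C: 1 × 351 = 351
  C-H: 6 × 403 = 2418
  C=C: 1 × 593 = 593
  H-H: 1 × 428 = 428
  Σ(broken) = 3790 kJ
Bonds formed (products):
  C-C: 2 × 351 = 702
  C-H: 8 × 403 = 3224
  Σ(formed) = 3926 kJ
ΔH = Σ(broken) − Σ(formed) = 3790 − 3926 = −136 kJ
For 3× the reaction as written: 3 × (−136) = −408 kJ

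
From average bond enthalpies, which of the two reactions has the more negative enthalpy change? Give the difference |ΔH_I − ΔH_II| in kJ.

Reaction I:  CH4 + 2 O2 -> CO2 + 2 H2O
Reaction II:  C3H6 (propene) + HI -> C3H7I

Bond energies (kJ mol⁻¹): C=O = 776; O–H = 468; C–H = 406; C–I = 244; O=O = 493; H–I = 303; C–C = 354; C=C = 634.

Reaction I, by 747 kJ

Reaction I:
  Bonds broken (reactants):
    C–H: 4 × 406 = 1624
    O=O: 2 × 493 = 986
    Σ(broken) = 2610 kJ
  Bonds formed (products):
    C=O: 2 × 776 = 1552
    O–H: 4 × 468 = 1872
    Σ(formed) = 3424 kJ
  ΔH_I = 2610 − 3424 = −814 kJ
Reaction II:
  Bonds broken (reactants):
    C–C: 1 × 354 = 354
    C–H: 6 × 406 = 2436
    C=C: 1 × 634 = 634
    H–I: 1 × 303 = 303
    Σ(broken) = 3727 kJ
  Bonds formed (products):
    C–C: 2 × 354 = 708
    C–H: 7 × 406 = 2842
    C–I: 1 × 244 = 244
    Σ(formed) = 3794 kJ
  ΔH_II = 3727 − 3794 = −67 kJ
ΔH_I − ΔH_II = −747 kJ, so reaction I has the more negative ΔH; |ΔH_I − ΔH_II| = 747 kJ.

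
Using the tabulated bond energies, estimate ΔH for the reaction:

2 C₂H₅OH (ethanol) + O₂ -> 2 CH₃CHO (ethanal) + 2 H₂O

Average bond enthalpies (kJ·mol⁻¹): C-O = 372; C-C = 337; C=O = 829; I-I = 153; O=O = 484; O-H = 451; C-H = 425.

ΔH ≈ −482 kJ

Bonds broken (reactants):
  C-C: 2 × 337 = 674
  C-H: 10 × 425 = 4250
  C-O: 2 × 372 = 744
  O-H: 2 × 451 = 902
  O=O: 1 × 484 = 484
  Σ(broken) = 7054 kJ
Bonds formed (products):
  C-C: 2 × 337 = 674
  C-H: 8 × 425 = 3400
  C=O: 2 × 829 = 1658
  O-H: 4 × 451 = 1804
  Σ(formed) = 7536 kJ
ΔH = Σ(broken) − Σ(formed) = 7054 − 7536 = −482 kJ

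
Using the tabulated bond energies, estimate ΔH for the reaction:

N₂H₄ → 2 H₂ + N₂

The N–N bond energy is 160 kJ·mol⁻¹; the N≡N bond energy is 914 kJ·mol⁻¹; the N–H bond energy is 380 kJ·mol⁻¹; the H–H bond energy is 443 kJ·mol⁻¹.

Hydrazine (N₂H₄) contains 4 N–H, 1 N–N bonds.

Bonds broken (reactants):
  N–H: 4 × 380 = 1520
  N–N: 1 × 160 = 160
  Σ(broken) = 1680 kJ
Bonds formed (products):
  H–H: 2 × 443 = 886
  N≡N: 1 × 914 = 914
  Σ(formed) = 1800 kJ
ΔH = Σ(broken) − Σ(formed) = 1680 − 1800 = −120 kJ

ΔH ≈ −120 kJ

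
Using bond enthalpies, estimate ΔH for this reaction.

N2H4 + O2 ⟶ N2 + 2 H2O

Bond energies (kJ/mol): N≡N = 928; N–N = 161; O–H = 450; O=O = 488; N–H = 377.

Bonds broken (reactants):
  N–H: 4 × 377 = 1508
  N–N: 1 × 161 = 161
  O=O: 1 × 488 = 488
  Σ(broken) = 2157 kJ
Bonds formed (products):
  N≡N: 1 × 928 = 928
  O–H: 4 × 450 = 1800
  Σ(formed) = 2728 kJ
ΔH = Σ(broken) − Σ(formed) = 2157 − 2728 = −571 kJ

ΔH ≈ −571 kJ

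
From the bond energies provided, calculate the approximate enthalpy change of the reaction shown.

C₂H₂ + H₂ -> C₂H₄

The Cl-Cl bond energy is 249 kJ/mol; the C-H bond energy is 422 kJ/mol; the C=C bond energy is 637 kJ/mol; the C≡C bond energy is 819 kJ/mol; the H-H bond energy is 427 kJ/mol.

ΔH ≈ −235 kJ

Bonds broken (reactants):
  C≡C: 1 × 819 = 819
  C-H: 2 × 422 = 844
  H-H: 1 × 427 = 427
  Σ(broken) = 2090 kJ
Bonds formed (products):
  C-H: 4 × 422 = 1688
  C=C: 1 × 637 = 637
  Σ(formed) = 2325 kJ
ΔH = Σ(broken) − Σ(formed) = 2090 − 2325 = −235 kJ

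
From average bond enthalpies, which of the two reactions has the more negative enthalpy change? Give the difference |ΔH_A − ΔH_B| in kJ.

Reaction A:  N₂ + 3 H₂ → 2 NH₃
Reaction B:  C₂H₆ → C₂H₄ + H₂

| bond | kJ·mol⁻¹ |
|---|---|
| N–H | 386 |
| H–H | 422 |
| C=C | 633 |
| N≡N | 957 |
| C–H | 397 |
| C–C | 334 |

Reaction A, by 166 kJ

Reaction A:
  Bonds broken (reactants):
    H–H: 3 × 422 = 1266
    N≡N: 1 × 957 = 957
    Σ(broken) = 2223 kJ
  Bonds formed (products):
    N–H: 6 × 386 = 2316
    Σ(formed) = 2316 kJ
  ΔH_A = 2223 − 2316 = −93 kJ
Reaction B:
  Bonds broken (reactants):
    C–C: 1 × 334 = 334
    C–H: 6 × 397 = 2382
    Σ(broken) = 2716 kJ
  Bonds formed (products):
    C–H: 4 × 397 = 1588
    C=C: 1 × 633 = 633
    H–H: 1 × 422 = 422
    Σ(formed) = 2643 kJ
  ΔH_B = 2716 − 2643 = +73 kJ
ΔH_A − ΔH_B = −166 kJ, so reaction A has the more negative ΔH; |ΔH_A − ΔH_B| = 166 kJ.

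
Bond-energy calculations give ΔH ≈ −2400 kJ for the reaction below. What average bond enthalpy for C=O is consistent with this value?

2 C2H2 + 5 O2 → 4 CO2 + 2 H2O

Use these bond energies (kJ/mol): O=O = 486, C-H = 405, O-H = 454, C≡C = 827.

Let D be the C=O bond energy.
Σ(broken) = 2×827 + 4×405 + 5×486 = 5704
Σ(formed) = 8×D + 4×454 = 1816 + 8D
ΔH = Σ(broken) − Σ(formed) = (5704) − (1816 + 8D) = +3888 − 8D
Setting this equal to −2400 kJ gives 8D = 6288, so D = 786 kJ/mol.

D(C=O) ≈ 786 kJ/mol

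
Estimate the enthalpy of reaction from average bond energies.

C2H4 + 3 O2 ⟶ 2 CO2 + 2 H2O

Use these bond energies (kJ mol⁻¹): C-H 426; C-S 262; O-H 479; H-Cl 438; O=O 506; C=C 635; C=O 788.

ΔH ≈ −1211 kJ

Bonds broken (reactants):
  C-H: 4 × 426 = 1704
  C=C: 1 × 635 = 635
  O=O: 3 × 506 = 1518
  Σ(broken) = 3857 kJ
Bonds formed (products):
  C=O: 4 × 788 = 3152
  O-H: 4 × 479 = 1916
  Σ(formed) = 5068 kJ
ΔH = Σ(broken) − Σ(formed) = 3857 − 5068 = −1211 kJ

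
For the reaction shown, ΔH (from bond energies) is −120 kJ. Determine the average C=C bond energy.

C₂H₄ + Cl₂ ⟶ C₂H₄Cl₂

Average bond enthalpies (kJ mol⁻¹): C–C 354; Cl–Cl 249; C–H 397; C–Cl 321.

D(C=C) ≈ 627 kJ/mol

Let D be the C=C bond energy.
Σ(broken) = 4×397 + 1×D + 1×249 = 1837 + D
Σ(formed) = 1×354 + 2×321 + 4×397 = 2584
ΔH = Σ(broken) − Σ(formed) = (1837 + D) − (2584) = −747 + D
Setting this equal to −120 kJ gives D = 627 kJ/mol.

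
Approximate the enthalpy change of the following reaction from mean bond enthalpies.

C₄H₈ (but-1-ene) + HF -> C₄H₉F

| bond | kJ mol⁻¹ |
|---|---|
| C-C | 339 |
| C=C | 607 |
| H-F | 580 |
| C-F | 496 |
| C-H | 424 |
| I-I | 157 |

Bonds broken (reactants):
  C-C: 2 × 339 = 678
  C-H: 8 × 424 = 3392
  C=C: 1 × 607 = 607
  H-F: 1 × 580 = 580
  Σ(broken) = 5257 kJ
Bonds formed (products):
  C-C: 3 × 339 = 1017
  C-F: 1 × 496 = 496
  C-H: 9 × 424 = 3816
  Σ(formed) = 5329 kJ
ΔH = Σ(broken) − Σ(formed) = 5257 − 5329 = −72 kJ

ΔH ≈ −72 kJ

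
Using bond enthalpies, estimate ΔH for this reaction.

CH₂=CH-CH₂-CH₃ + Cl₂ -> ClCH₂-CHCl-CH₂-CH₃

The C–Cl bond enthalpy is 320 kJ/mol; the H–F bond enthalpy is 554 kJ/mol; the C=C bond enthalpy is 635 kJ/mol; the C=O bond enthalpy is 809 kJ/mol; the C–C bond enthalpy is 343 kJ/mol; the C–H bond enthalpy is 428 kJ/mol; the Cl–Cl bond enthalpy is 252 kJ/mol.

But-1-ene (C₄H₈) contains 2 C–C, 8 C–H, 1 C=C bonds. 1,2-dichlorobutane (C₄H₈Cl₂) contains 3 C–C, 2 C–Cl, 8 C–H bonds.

Bonds broken (reactants):
  C–C: 2 × 343 = 686
  C–H: 8 × 428 = 3424
  C=C: 1 × 635 = 635
  Cl–Cl: 1 × 252 = 252
  Σ(broken) = 4997 kJ
Bonds formed (products):
  C–C: 3 × 343 = 1029
  C–Cl: 2 × 320 = 640
  C–H: 8 × 428 = 3424
  Σ(formed) = 5093 kJ
ΔH = Σ(broken) − Σ(formed) = 4997 − 5093 = −96 kJ

ΔH ≈ −96 kJ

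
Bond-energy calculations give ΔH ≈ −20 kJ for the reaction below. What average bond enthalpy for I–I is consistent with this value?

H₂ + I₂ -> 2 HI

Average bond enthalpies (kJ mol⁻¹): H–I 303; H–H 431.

D(I–I) ≈ 155 kJ/mol

Let D be the I–I bond energy.
Σ(broken) = 1×431 + 1×D = 431 + D
Σ(formed) = 2×303 = 606
ΔH = Σ(broken) − Σ(formed) = (431 + D) − (606) = −175 + D
Setting this equal to −20 kJ gives D = 155 kJ/mol.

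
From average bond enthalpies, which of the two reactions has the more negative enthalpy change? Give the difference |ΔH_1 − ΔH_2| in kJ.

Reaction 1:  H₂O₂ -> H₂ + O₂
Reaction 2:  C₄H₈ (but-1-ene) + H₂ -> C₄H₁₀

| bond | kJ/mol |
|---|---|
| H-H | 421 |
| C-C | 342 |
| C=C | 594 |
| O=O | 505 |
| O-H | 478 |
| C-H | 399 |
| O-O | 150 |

Reaction 1:
  Bonds broken (reactants):
    O-H: 2 × 478 = 956
    O-O: 1 × 150 = 150
    Σ(broken) = 1106 kJ
  Bonds formed (products):
    H-H: 1 × 421 = 421
    O=O: 1 × 505 = 505
    Σ(formed) = 926 kJ
  ΔH_1 = 1106 − 926 = +180 kJ
Reaction 2:
  Bonds broken (reactants):
    C-C: 2 × 342 = 684
    C-H: 8 × 399 = 3192
    C=C: 1 × 594 = 594
    H-H: 1 × 421 = 421
    Σ(broken) = 4891 kJ
  Bonds formed (products):
    C-C: 3 × 342 = 1026
    C-H: 10 × 399 = 3990
    Σ(formed) = 5016 kJ
  ΔH_2 = 4891 − 5016 = −125 kJ
ΔH_1 − ΔH_2 = +305 kJ, so reaction 2 has the more negative ΔH; |ΔH_1 − ΔH_2| = 305 kJ.

Reaction 2, by 305 kJ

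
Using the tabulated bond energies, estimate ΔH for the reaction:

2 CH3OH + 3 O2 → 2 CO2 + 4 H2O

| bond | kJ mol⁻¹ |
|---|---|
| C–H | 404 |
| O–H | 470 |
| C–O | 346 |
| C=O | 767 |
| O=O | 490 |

ΔH ≈ −1302 kJ

Bonds broken (reactants):
  C–H: 6 × 404 = 2424
  C–O: 2 × 346 = 692
  O–H: 2 × 470 = 940
  O=O: 3 × 490 = 1470
  Σ(broken) = 5526 kJ
Bonds formed (products):
  C=O: 4 × 767 = 3068
  O–H: 8 × 470 = 3760
  Σ(formed) = 6828 kJ
ΔH = Σ(broken) − Σ(formed) = 5526 − 6828 = −1302 kJ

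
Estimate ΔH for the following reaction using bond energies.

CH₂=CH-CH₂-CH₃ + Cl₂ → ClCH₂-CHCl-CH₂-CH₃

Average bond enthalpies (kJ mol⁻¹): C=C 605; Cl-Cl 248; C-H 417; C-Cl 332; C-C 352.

ΔH ≈ −163 kJ

Bonds broken (reactants):
  C-C: 2 × 352 = 704
  C-H: 8 × 417 = 3336
  C=C: 1 × 605 = 605
  Cl-Cl: 1 × 248 = 248
  Σ(broken) = 4893 kJ
Bonds formed (products):
  C-C: 3 × 352 = 1056
  C-Cl: 2 × 332 = 664
  C-H: 8 × 417 = 3336
  Σ(formed) = 5056 kJ
ΔH = Σ(broken) − Σ(formed) = 4893 − 5056 = −163 kJ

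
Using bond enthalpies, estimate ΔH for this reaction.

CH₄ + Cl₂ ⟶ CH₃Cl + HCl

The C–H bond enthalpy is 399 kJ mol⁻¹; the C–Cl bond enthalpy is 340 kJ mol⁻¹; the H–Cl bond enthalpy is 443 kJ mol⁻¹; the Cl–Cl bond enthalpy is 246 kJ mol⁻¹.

ΔH ≈ −138 kJ

Bonds broken (reactants):
  C–H: 4 × 399 = 1596
  Cl–Cl: 1 × 246 = 246
  Σ(broken) = 1842 kJ
Bonds formed (products):
  C–Cl: 1 × 340 = 340
  C–H: 3 × 399 = 1197
  H–Cl: 1 × 443 = 443
  Σ(formed) = 1980 kJ
ΔH = Σ(broken) − Σ(formed) = 1842 − 1980 = −138 kJ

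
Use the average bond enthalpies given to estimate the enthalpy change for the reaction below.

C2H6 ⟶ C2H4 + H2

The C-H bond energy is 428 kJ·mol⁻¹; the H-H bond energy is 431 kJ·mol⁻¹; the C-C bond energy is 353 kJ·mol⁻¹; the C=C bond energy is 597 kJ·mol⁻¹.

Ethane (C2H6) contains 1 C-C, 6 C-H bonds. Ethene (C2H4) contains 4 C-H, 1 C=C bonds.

Bonds broken (reactants):
  C-C: 1 × 353 = 353
  C-H: 6 × 428 = 2568
  Σ(broken) = 2921 kJ
Bonds formed (products):
  C-H: 4 × 428 = 1712
  C=C: 1 × 597 = 597
  H-H: 1 × 431 = 431
  Σ(formed) = 2740 kJ
ΔH = Σ(broken) − Σ(formed) = 2921 − 2740 = +181 kJ

ΔH ≈ +181 kJ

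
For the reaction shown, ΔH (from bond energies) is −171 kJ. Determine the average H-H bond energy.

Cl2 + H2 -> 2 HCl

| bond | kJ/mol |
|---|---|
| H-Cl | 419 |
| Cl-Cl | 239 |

D(H-H) ≈ 428 kJ/mol

Let D be the H-H bond energy.
Σ(broken) = 1×239 + 1×D = 239 + D
Σ(formed) = 2×419 = 838
ΔH = Σ(broken) − Σ(formed) = (239 + D) − (838) = −599 + D
Setting this equal to −171 kJ gives D = 428 kJ/mol.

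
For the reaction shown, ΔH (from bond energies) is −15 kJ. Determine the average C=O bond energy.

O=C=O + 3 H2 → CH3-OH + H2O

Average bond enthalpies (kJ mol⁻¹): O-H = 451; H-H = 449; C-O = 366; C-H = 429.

D(C=O) ≈ 822 kJ/mol

Let D be the C=O bond energy.
Σ(broken) = 2×D + 3×449 = 1347 + 2D
Σ(formed) = 3×429 + 1×366 + 3×451 = 3006
ΔH = Σ(broken) − Σ(formed) = (1347 + 2D) − (3006) = −1659 + 2D
Setting this equal to −15 kJ gives 2D = 1644, so D = 822 kJ/mol.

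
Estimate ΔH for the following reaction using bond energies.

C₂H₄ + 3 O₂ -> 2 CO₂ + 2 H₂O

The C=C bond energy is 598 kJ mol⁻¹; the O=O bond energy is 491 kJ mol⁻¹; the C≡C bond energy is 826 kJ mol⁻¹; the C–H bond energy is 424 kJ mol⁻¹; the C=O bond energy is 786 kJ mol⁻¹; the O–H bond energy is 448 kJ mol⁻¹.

ΔH ≈ −1169 kJ

Bonds broken (reactants):
  C–H: 4 × 424 = 1696
  C=C: 1 × 598 = 598
  O=O: 3 × 491 = 1473
  Σ(broken) = 3767 kJ
Bonds formed (products):
  C=O: 4 × 786 = 3144
  O–H: 4 × 448 = 1792
  Σ(formed) = 4936 kJ
ΔH = Σ(broken) − Σ(formed) = 3767 − 4936 = −1169 kJ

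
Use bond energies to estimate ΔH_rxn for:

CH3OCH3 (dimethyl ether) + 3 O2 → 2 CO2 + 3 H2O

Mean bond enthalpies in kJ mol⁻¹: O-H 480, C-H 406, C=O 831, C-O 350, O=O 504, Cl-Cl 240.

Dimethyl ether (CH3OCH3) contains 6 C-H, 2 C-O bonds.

ΔH ≈ −1556 kJ

Bonds broken (reactants):
  C-H: 6 × 406 = 2436
  C-O: 2 × 350 = 700
  O=O: 3 × 504 = 1512
  Σ(broken) = 4648 kJ
Bonds formed (products):
  C=O: 4 × 831 = 3324
  O-H: 6 × 480 = 2880
  Σ(formed) = 6204 kJ
ΔH = Σ(broken) − Σ(formed) = 4648 − 6204 = −1556 kJ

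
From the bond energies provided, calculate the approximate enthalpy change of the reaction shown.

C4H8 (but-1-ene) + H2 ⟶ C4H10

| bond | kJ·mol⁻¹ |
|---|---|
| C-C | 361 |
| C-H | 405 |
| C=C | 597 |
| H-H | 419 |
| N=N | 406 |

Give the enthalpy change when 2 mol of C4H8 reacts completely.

Bonds broken (reactants):
  C-C: 2 × 361 = 722
  C-H: 8 × 405 = 3240
  C=C: 1 × 597 = 597
  H-H: 1 × 419 = 419
  Σ(broken) = 4978 kJ
Bonds formed (products):
  C-C: 3 × 361 = 1083
  C-H: 10 × 405 = 4050
  Σ(formed) = 5133 kJ
ΔH = Σ(broken) − Σ(formed) = 4978 − 5133 = −155 kJ
For 2× the reaction as written: 2 × (−155) = −310 kJ

ΔH = −310 kJ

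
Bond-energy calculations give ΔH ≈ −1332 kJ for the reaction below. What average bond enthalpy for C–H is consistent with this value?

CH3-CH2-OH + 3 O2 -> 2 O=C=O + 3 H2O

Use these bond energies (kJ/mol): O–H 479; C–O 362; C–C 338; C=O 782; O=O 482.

Let D be the C–H bond energy.
Σ(broken) = 1×338 + 5×D + 1×362 + 1×479 + 3×482 = 2625 + 5D
Σ(formed) = 4×782 + 6×479 = 6002
ΔH = Σ(broken) − Σ(formed) = (2625 + 5D) − (6002) = −3377 + 5D
Setting this equal to −1332 kJ gives 5D = 2045, so D = 409 kJ/mol.

D(C–H) ≈ 409 kJ/mol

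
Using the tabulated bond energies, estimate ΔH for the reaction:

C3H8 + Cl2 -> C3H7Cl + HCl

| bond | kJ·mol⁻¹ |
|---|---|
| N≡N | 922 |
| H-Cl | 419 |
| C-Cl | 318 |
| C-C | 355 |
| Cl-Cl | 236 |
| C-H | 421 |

ΔH ≈ −80 kJ

Bonds broken (reactants):
  C-C: 2 × 355 = 710
  C-H: 8 × 421 = 3368
  Cl-Cl: 1 × 236 = 236
  Σ(broken) = 4314 kJ
Bonds formed (products):
  C-C: 2 × 355 = 710
  C-Cl: 1 × 318 = 318
  C-H: 7 × 421 = 2947
  H-Cl: 1 × 419 = 419
  Σ(formed) = 4394 kJ
ΔH = Σ(broken) − Σ(formed) = 4314 − 4394 = −80 kJ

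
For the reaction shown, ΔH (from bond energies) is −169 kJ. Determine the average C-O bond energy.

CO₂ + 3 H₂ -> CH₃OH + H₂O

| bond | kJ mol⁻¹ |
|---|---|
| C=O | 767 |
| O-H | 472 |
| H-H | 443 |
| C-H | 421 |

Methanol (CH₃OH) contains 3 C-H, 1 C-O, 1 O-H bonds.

D(C-O) ≈ 353 kJ/mol

Let D be the C-O bond energy.
Σ(broken) = 2×767 + 3×443 = 2863
Σ(formed) = 3×421 + 1×D + 3×472 = 2679 + D
ΔH = Σ(broken) − Σ(formed) = (2863) − (2679 + D) = +184 − D
Setting this equal to −169 kJ gives D = 353 kJ/mol.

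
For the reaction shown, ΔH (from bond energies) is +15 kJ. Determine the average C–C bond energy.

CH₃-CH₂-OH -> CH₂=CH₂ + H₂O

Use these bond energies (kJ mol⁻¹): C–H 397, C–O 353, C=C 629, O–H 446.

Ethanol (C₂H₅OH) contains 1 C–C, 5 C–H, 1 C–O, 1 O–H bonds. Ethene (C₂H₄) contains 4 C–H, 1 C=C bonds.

D(C–C) ≈ 340 kJ/mol

Let D be the C–C bond energy.
Σ(broken) = 1×D + 5×397 + 1×353 + 1×446 = 2784 + D
Σ(formed) = 4×397 + 1×629 + 2×446 = 3109
ΔH = Σ(broken) − Σ(formed) = (2784 + D) − (3109) = −325 + D
Setting this equal to +15 kJ gives D = 340 kJ/mol.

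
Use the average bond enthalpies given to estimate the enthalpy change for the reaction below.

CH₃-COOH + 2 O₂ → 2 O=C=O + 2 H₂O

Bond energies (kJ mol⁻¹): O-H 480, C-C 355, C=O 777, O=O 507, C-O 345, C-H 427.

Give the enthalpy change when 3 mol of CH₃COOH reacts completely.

ΔH = −2328 kJ

Bonds broken (reactants):
  C-C: 1 × 355 = 355
  C-H: 3 × 427 = 1281
  C-O: 1 × 345 = 345
  C=O: 1 × 777 = 777
  O-H: 1 × 480 = 480
  O=O: 2 × 507 = 1014
  Σ(broken) = 4252 kJ
Bonds formed (products):
  C=O: 4 × 777 = 3108
  O-H: 4 × 480 = 1920
  Σ(formed) = 5028 kJ
ΔH = Σ(broken) − Σ(formed) = 4252 − 5028 = −776 kJ
For 3× the reaction as written: 3 × (−776) = −2328 kJ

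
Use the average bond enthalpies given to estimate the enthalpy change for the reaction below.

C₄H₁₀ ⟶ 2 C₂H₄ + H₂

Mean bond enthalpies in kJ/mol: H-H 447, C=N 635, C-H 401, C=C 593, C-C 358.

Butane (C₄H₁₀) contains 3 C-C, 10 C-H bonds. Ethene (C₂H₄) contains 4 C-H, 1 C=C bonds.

Bonds broken (reactants):
  C-C: 3 × 358 = 1074
  C-H: 10 × 401 = 4010
  Σ(broken) = 5084 kJ
Bonds formed (products):
  C-H: 8 × 401 = 3208
  C=C: 2 × 593 = 1186
  H-H: 1 × 447 = 447
  Σ(formed) = 4841 kJ
ΔH = Σ(broken) − Σ(formed) = 5084 − 4841 = +243 kJ

ΔH ≈ +243 kJ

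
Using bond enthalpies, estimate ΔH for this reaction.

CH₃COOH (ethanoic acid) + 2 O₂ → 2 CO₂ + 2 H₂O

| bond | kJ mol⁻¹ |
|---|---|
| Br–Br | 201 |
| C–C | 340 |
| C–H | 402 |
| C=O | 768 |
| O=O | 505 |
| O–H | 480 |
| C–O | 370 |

Bonds broken (reactants):
  C–C: 1 × 340 = 340
  C–H: 3 × 402 = 1206
  C–O: 1 × 370 = 370
  C=O: 1 × 768 = 768
  O–H: 1 × 480 = 480
  O=O: 2 × 505 = 1010
  Σ(broken) = 4174 kJ
Bonds formed (products):
  C=O: 4 × 768 = 3072
  O–H: 4 × 480 = 1920
  Σ(formed) = 4992 kJ
ΔH = Σ(broken) − Σ(formed) = 4174 − 4992 = −818 kJ

ΔH ≈ −818 kJ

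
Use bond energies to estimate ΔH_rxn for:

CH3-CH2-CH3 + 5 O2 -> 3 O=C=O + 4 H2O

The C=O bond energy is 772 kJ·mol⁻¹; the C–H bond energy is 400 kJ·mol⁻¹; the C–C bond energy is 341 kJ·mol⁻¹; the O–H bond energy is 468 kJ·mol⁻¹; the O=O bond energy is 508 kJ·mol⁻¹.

ΔH ≈ −1954 kJ

Bonds broken (reactants):
  C–C: 2 × 341 = 682
  C–H: 8 × 400 = 3200
  O=O: 5 × 508 = 2540
  Σ(broken) = 6422 kJ
Bonds formed (products):
  C=O: 6 × 772 = 4632
  O–H: 8 × 468 = 3744
  Σ(formed) = 8376 kJ
ΔH = Σ(broken) − Σ(formed) = 6422 − 8376 = −1954 kJ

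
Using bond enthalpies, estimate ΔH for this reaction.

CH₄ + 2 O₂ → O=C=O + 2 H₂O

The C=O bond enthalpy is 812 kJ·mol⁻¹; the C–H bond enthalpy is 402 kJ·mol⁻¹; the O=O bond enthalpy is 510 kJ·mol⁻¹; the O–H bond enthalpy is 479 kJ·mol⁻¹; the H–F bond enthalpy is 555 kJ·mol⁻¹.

Bonds broken (reactants):
  C–H: 4 × 402 = 1608
  O=O: 2 × 510 = 1020
  Σ(broken) = 2628 kJ
Bonds formed (products):
  C=O: 2 × 812 = 1624
  O–H: 4 × 479 = 1916
  Σ(formed) = 3540 kJ
ΔH = Σ(broken) − Σ(formed) = 2628 − 3540 = −912 kJ

ΔH ≈ −912 kJ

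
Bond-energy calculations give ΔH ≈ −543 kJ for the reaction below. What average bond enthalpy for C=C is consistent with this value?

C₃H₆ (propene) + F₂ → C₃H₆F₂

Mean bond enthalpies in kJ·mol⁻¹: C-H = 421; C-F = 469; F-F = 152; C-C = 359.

Let D be the C=C bond energy.
Σ(broken) = 1×359 + 6×421 + 1×D + 1×152 = 3037 + D
Σ(formed) = 2×359 + 2×469 + 6×421 = 4182
ΔH = Σ(broken) − Σ(formed) = (3037 + D) − (4182) = −1145 + D
Setting this equal to −543 kJ gives D = 602 kJ/mol.

D(C=C) ≈ 602 kJ/mol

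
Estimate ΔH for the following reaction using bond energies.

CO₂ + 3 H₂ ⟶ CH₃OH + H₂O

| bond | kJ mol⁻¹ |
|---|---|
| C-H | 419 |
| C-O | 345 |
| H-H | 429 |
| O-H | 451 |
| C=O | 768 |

ΔH ≈ −132 kJ

Bonds broken (reactants):
  C=O: 2 × 768 = 1536
  H-H: 3 × 429 = 1287
  Σ(broken) = 2823 kJ
Bonds formed (products):
  C-H: 3 × 419 = 1257
  C-O: 1 × 345 = 345
  O-H: 3 × 451 = 1353
  Σ(formed) = 2955 kJ
ΔH = Σ(broken) − Σ(formed) = 2823 − 2955 = −132 kJ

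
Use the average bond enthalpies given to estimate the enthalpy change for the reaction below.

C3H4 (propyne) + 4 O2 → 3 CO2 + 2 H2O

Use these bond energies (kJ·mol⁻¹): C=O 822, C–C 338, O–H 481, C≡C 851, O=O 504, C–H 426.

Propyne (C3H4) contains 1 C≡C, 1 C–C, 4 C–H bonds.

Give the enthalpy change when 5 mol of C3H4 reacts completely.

Bonds broken (reactants):
  C≡C: 1 × 851 = 851
  C–C: 1 × 338 = 338
  C–H: 4 × 426 = 1704
  O=O: 4 × 504 = 2016
  Σ(broken) = 4909 kJ
Bonds formed (products):
  C=O: 6 × 822 = 4932
  O–H: 4 × 481 = 1924
  Σ(formed) = 6856 kJ
ΔH = Σ(broken) − Σ(formed) = 4909 − 6856 = −1947 kJ
For 5× the reaction as written: 5 × (−1947) = −9735 kJ

ΔH = −9735 kJ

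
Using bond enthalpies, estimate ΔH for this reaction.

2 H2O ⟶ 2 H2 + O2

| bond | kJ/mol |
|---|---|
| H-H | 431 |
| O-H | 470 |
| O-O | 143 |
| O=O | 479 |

ΔH ≈ +539 kJ

Bonds broken (reactants):
  O-H: 4 × 470 = 1880
  Σ(broken) = 1880 kJ
Bonds formed (products):
  H-H: 2 × 431 = 862
  O=O: 1 × 479 = 479
  Σ(formed) = 1341 kJ
ΔH = Σ(broken) − Σ(formed) = 1880 − 1341 = +539 kJ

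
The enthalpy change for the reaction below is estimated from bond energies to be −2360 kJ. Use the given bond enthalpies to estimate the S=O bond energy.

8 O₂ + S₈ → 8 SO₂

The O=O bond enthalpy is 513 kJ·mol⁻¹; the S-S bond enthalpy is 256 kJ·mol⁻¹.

Let D be the S=O bond energy.
Σ(broken) = 8×513 + 8×256 = 6152
Σ(formed) = 16×D = 16D
ΔH = Σ(broken) − Σ(formed) = (6152) − (16D) = +6152 − 16D
Setting this equal to −2360 kJ gives 16D = 8512, so D = 532 kJ/mol.

D(S=O) ≈ 532 kJ/mol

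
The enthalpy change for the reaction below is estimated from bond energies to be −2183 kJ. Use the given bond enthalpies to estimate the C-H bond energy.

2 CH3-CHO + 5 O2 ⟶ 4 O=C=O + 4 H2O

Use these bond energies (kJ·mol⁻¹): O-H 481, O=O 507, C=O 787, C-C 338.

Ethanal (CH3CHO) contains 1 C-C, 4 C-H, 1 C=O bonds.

D(C-H) ≈ 397 kJ/mol

Let D be the C-H bond energy.
Σ(broken) = 2×338 + 8×D + 2×787 + 5×507 = 4785 + 8D
Σ(formed) = 8×787 + 8×481 = 10144
ΔH = Σ(broken) − Σ(formed) = (4785 + 8D) − (10144) = −5359 + 8D
Setting this equal to −2183 kJ gives 8D = 3176, so D = 397 kJ/mol.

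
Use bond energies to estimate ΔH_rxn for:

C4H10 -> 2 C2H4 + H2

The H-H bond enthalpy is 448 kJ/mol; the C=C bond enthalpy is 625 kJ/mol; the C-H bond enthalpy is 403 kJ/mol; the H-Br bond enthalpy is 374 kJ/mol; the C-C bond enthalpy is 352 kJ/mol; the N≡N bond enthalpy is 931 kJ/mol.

ΔH ≈ +164 kJ

Bonds broken (reactants):
  C-C: 3 × 352 = 1056
  C-H: 10 × 403 = 4030
  Σ(broken) = 5086 kJ
Bonds formed (products):
  C-H: 8 × 403 = 3224
  C=C: 2 × 625 = 1250
  H-H: 1 × 448 = 448
  Σ(formed) = 4922 kJ
ΔH = Σ(broken) − Σ(formed) = 5086 − 4922 = +164 kJ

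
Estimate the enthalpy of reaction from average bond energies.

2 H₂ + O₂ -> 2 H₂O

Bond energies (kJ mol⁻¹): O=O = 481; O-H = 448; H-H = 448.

Bonds broken (reactants):
  H-H: 2 × 448 = 896
  O=O: 1 × 481 = 481
  Σ(broken) = 1377 kJ
Bonds formed (products):
  O-H: 4 × 448 = 1792
  Σ(formed) = 1792 kJ
ΔH = Σ(broken) − Σ(formed) = 1377 − 1792 = −415 kJ

ΔH ≈ −415 kJ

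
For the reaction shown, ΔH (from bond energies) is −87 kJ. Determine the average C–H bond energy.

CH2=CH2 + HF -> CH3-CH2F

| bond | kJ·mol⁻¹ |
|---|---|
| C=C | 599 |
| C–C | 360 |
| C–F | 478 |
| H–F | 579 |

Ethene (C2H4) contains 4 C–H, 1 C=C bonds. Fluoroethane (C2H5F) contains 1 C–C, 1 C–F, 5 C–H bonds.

D(C–H) ≈ 427 kJ/mol

Let D be the C–H bond energy.
Σ(broken) = 4×D + 1×599 + 1×579 = 1178 + 4D
Σ(formed) = 1×360 + 1×478 + 5×D = 838 + 5D
ΔH = Σ(broken) − Σ(formed) = (1178 + 4D) − (838 + 5D) = +340 − D
Setting this equal to −87 kJ gives D = 427 kJ/mol.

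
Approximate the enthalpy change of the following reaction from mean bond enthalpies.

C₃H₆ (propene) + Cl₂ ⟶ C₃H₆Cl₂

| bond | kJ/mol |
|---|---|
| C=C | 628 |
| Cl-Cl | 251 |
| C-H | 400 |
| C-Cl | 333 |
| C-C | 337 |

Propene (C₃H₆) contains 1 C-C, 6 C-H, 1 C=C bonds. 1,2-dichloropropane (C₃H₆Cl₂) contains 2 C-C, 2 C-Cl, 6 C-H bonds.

ΔH ≈ −124 kJ

Bonds broken (reactants):
  C-C: 1 × 337 = 337
  C-H: 6 × 400 = 2400
  C=C: 1 × 628 = 628
  Cl-Cl: 1 × 251 = 251
  Σ(broken) = 3616 kJ
Bonds formed (products):
  C-C: 2 × 337 = 674
  C-Cl: 2 × 333 = 666
  C-H: 6 × 400 = 2400
  Σ(formed) = 3740 kJ
ΔH = Σ(broken) − Σ(formed) = 3616 − 3740 = −124 kJ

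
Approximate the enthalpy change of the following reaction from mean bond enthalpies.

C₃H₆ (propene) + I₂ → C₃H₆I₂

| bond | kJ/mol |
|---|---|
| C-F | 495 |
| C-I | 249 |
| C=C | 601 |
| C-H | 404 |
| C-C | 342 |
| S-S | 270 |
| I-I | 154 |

ΔH ≈ −85 kJ

Bonds broken (reactants):
  C-C: 1 × 342 = 342
  C-H: 6 × 404 = 2424
  C=C: 1 × 601 = 601
  I-I: 1 × 154 = 154
  Σ(broken) = 3521 kJ
Bonds formed (products):
  C-C: 2 × 342 = 684
  C-H: 6 × 404 = 2424
  C-I: 2 × 249 = 498
  Σ(formed) = 3606 kJ
ΔH = Σ(broken) − Σ(formed) = 3521 − 3606 = −85 kJ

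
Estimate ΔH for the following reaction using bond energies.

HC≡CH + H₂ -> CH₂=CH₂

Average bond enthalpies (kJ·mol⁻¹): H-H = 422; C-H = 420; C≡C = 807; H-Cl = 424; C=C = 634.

ΔH ≈ −245 kJ

Bonds broken (reactants):
  C≡C: 1 × 807 = 807
  C-H: 2 × 420 = 840
  H-H: 1 × 422 = 422
  Σ(broken) = 2069 kJ
Bonds formed (products):
  C-H: 4 × 420 = 1680
  C=C: 1 × 634 = 634
  Σ(formed) = 2314 kJ
ΔH = Σ(broken) − Σ(formed) = 2069 − 2314 = −245 kJ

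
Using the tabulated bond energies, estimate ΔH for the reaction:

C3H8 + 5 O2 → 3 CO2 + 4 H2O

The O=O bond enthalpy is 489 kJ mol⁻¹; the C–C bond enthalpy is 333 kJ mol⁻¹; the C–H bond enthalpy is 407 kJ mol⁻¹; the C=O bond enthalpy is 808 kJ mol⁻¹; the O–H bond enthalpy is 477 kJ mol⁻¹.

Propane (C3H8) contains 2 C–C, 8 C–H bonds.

ΔH ≈ −2297 kJ

Bonds broken (reactants):
  C–C: 2 × 333 = 666
  C–H: 8 × 407 = 3256
  O=O: 5 × 489 = 2445
  Σ(broken) = 6367 kJ
Bonds formed (products):
  C=O: 6 × 808 = 4848
  O–H: 8 × 477 = 3816
  Σ(formed) = 8664 kJ
ΔH = Σ(broken) − Σ(formed) = 6367 − 8664 = −2297 kJ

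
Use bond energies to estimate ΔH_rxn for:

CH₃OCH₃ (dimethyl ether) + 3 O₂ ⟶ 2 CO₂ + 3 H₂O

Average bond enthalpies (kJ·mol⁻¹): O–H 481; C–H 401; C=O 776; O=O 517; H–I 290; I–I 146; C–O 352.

Bonds broken (reactants):
  C–H: 6 × 401 = 2406
  C–O: 2 × 352 = 704
  O=O: 3 × 517 = 1551
  Σ(broken) = 4661 kJ
Bonds formed (products):
  C=O: 4 × 776 = 3104
  O–H: 6 × 481 = 2886
  Σ(formed) = 5990 kJ
ΔH = Σ(broken) − Σ(formed) = 4661 − 5990 = −1329 kJ

ΔH ≈ −1329 kJ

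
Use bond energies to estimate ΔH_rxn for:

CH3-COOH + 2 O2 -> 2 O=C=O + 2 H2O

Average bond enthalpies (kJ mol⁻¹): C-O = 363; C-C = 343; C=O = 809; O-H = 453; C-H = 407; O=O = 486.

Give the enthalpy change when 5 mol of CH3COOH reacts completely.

ΔH = −4435 kJ

Bonds broken (reactants):
  C-C: 1 × 343 = 343
  C-H: 3 × 407 = 1221
  C-O: 1 × 363 = 363
  C=O: 1 × 809 = 809
  O-H: 1 × 453 = 453
  O=O: 2 × 486 = 972
  Σ(broken) = 4161 kJ
Bonds formed (products):
  C=O: 4 × 809 = 3236
  O-H: 4 × 453 = 1812
  Σ(formed) = 5048 kJ
ΔH = Σ(broken) − Σ(formed) = 4161 − 5048 = −887 kJ
For 5× the reaction as written: 5 × (−887) = −4435 kJ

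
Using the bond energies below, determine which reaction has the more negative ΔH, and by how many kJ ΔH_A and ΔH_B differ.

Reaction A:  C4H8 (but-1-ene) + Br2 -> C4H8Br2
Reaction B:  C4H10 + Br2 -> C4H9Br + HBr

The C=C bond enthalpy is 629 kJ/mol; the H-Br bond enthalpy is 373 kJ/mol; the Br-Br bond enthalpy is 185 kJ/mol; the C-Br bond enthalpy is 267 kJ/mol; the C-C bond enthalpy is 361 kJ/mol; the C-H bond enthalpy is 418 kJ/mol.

Reaction A, by 44 kJ

Reaction A:
  Bonds broken (reactants):
    Br-Br: 1 × 185 = 185
    C-C: 2 × 361 = 722
    C-H: 8 × 418 = 3344
    C=C: 1 × 629 = 629
    Σ(broken) = 4880 kJ
  Bonds formed (products):
    C-Br: 2 × 267 = 534
    C-C: 3 × 361 = 1083
    C-H: 8 × 418 = 3344
    Σ(formed) = 4961 kJ
  ΔH_A = 4880 − 4961 = −81 kJ
Reaction B:
  Bonds broken (reactants):
    Br-Br: 1 × 185 = 185
    C-C: 3 × 361 = 1083
    C-H: 10 × 418 = 4180
    Σ(broken) = 5448 kJ
  Bonds formed (products):
    C-Br: 1 × 267 = 267
    C-C: 3 × 361 = 1083
    C-H: 9 × 418 = 3762
    H-Br: 1 × 373 = 373
    Σ(formed) = 5485 kJ
  ΔH_B = 5448 − 5485 = −37 kJ
ΔH_A − ΔH_B = −44 kJ, so reaction A has the more negative ΔH; |ΔH_A − ΔH_B| = 44 kJ.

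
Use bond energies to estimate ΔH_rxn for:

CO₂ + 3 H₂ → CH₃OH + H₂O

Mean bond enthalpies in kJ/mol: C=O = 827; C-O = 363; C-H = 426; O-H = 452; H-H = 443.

Bonds broken (reactants):
  C=O: 2 × 827 = 1654
  H-H: 3 × 443 = 1329
  Σ(broken) = 2983 kJ
Bonds formed (products):
  C-H: 3 × 426 = 1278
  C-O: 1 × 363 = 363
  O-H: 3 × 452 = 1356
  Σ(formed) = 2997 kJ
ΔH = Σ(broken) − Σ(formed) = 2983 − 2997 = −14 kJ

ΔH ≈ −14 kJ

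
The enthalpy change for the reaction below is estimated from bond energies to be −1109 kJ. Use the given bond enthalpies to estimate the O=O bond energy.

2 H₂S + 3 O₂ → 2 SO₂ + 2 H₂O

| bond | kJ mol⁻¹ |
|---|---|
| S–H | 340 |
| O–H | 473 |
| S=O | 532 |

Let D be the O=O bond energy.
Σ(broken) = 3×D + 4×340 = 1360 + 3D
Σ(formed) = 4×473 + 4×532 = 4020
ΔH = Σ(broken) − Σ(formed) = (1360 + 3D) − (4020) = −2660 + 3D
Setting this equal to −1109 kJ gives 3D = 1551, so D = 517 kJ/mol.

D(O=O) ≈ 517 kJ/mol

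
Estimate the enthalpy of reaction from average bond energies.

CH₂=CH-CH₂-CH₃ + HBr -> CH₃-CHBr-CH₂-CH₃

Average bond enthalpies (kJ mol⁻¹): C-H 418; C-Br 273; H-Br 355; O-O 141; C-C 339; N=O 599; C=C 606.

Bonds broken (reactants):
  C-C: 2 × 339 = 678
  C-H: 8 × 418 = 3344
  C=C: 1 × 606 = 606
  H-Br: 1 × 355 = 355
  Σ(broken) = 4983 kJ
Bonds formed (products):
  C-Br: 1 × 273 = 273
  C-C: 3 × 339 = 1017
  C-H: 9 × 418 = 3762
  Σ(formed) = 5052 kJ
ΔH = Σ(broken) − Σ(formed) = 4983 − 5052 = −69 kJ

ΔH ≈ −69 kJ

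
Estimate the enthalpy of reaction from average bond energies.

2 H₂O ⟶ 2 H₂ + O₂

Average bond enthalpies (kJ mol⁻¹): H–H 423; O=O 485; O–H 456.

Bonds broken (reactants):
  O–H: 4 × 456 = 1824
  Σ(broken) = 1824 kJ
Bonds formed (products):
  H–H: 2 × 423 = 846
  O=O: 1 × 485 = 485
  Σ(formed) = 1331 kJ
ΔH = Σ(broken) − Σ(formed) = 1824 − 1331 = +493 kJ

ΔH ≈ +493 kJ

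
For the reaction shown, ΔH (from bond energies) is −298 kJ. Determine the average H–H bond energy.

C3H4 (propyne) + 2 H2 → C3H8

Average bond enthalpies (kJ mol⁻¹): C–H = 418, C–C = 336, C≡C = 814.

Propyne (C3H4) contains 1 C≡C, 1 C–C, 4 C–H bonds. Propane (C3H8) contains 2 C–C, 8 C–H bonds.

D(H–H) ≈ 448 kJ/mol

Let D be the H–H bond energy.
Σ(broken) = 1×814 + 1×336 + 4×418 + 2×D = 2822 + 2D
Σ(formed) = 2×336 + 8×418 = 4016
ΔH = Σ(broken) − Σ(formed) = (2822 + 2D) − (4016) = −1194 + 2D
Setting this equal to −298 kJ gives 2D = 896, so D = 448 kJ/mol.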